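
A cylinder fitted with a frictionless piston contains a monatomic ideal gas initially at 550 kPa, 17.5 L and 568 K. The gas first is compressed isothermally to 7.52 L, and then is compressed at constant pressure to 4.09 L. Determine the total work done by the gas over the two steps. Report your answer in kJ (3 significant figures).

Step 1 (isothermal): W = P₁V₁ ln(V₂/V₁) = (9625) ln(7.52/17.5) = -8130 J.
After step 1: P = 1280 kPa, V = 7.52 L, T = 568 K.
Step 2 (isobaric): W = PΔV = (1280 kPa)(4.09 − 7.52 L) = -4390 J.
W_total = -8130 − 4390 = -12520 J.

W_total ≈ -12.5 kJ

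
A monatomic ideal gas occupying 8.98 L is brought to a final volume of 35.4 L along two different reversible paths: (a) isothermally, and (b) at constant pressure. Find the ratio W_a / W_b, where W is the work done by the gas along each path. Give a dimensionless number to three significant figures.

Path (a) isothermal: W = P₁V₁ ln(V₂/V₁) → W_a/(P₁V₁) = 1.372.
Path (b) isobaric: W = P₁(V₂ − V₁) → W_b/(P₁V₁) = 2.942.
W_a / W_b = 1.372 / 2.942 = 0.4662.

W_a / W_b ≈ 0.466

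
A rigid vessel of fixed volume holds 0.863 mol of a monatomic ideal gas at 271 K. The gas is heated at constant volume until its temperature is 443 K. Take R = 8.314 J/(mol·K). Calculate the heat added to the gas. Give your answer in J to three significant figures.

Constant volume ⇒ W = 0, so Q = ΔU = nCᵥΔT with Cᵥ = 3R/2 = 12.47 J/(mol·K).
ΔU = (0.863)(12.47)(443 − 271) = 1851 J.

Q ≈ 1850 J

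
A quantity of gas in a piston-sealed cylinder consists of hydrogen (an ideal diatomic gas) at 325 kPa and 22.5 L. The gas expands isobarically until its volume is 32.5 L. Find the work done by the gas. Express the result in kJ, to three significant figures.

W ≈ 3.25 kJ

Isobaric: W = P ΔV.
W = (325 kPa)(32.5 − 22.5 L) = (325)(10) = 3250 J.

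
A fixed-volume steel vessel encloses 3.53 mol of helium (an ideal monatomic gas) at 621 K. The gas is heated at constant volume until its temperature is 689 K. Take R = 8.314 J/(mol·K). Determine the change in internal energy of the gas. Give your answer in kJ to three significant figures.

ΔU ≈ 2.99 kJ

Constant volume ⇒ W = 0, so Q = ΔU = nCᵥΔT with Cᵥ = 3R/2 = 12.47 J/(mol·K).
ΔU = (3.53)(12.47)(689 − 621) = 2994 J.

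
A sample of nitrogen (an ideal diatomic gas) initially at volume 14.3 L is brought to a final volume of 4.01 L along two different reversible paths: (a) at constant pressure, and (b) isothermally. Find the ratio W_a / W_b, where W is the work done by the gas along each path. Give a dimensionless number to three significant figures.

Path (a) isobaric: W = P₁(V₂ − V₁) → W_a/(P₁V₁) = -0.7196.
Path (b) isothermal: W = P₁V₁ ln(V₂/V₁) → W_b/(P₁V₁) = -1.271.
W_a / W_b = -0.7196 / -1.271 = 0.5659.

W_a / W_b ≈ 0.566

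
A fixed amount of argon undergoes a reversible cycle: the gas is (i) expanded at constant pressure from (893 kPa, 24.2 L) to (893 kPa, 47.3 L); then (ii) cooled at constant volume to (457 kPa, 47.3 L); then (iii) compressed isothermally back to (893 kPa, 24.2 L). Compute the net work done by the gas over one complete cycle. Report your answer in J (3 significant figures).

W_net ≈ 6140 J

Leg (i): W = PΔV = (893)(47.3 − 24.2) = 20628 J.
Leg (ii): W = 0.
Leg (iii): W = PᵢVᵢ ln(V_f/Vᵢ) = (21616) ln(24.2/47.3) = -14486 J.
W_net = 20628 − 14486 = 6142 J.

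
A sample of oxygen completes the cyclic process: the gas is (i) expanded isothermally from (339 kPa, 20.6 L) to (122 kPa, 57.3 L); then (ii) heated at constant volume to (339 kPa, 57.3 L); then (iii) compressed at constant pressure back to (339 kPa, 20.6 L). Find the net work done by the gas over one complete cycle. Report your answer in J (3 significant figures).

W_net ≈ -5300 J

Leg (i): W = PᵢVᵢ ln(V_f/Vᵢ) = (6983) ln(57.3/20.6) = 7144 J.
Leg (ii): W = 0.
Leg (iii): W = PΔV = (339)(20.6 − 57.3) = -12441 J.
W_net = 7144 − 12441 = -5297 J.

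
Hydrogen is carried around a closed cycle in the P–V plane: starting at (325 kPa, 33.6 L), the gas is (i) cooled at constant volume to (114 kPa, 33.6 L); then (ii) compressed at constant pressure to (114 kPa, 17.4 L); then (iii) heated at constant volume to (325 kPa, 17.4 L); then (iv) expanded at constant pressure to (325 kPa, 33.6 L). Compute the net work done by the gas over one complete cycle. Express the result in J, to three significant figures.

Constant-volume legs do no work.
W(ii) = (114)(17.4 − 33.6) = -1847 J; W(iv) = (325)(33.6 − 17.4) = 5265 J.
W_net = -1847 + 5265 = 3418 J (the clockwise enclosed area).

W_net ≈ 3420 J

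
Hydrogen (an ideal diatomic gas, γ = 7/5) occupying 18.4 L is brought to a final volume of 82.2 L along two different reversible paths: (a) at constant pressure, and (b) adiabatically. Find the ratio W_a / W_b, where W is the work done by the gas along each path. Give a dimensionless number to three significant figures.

W_a / W_b ≈ 3.08

Path (a) isobaric: W = P₁(V₂ − V₁) → W_a/(P₁V₁) = 3.467.
Path (b) adiabatic: W = P₁V₁(1 − (V₁/V₂)^(γ−1))/(γ−1) → W_b/(P₁V₁) = 1.126.
W_a / W_b = 3.467 / 1.126 = 3.079.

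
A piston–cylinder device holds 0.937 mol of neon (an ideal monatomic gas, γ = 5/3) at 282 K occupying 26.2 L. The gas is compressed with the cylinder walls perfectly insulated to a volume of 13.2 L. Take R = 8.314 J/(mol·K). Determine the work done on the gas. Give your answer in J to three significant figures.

Adiabatic: TV^(γ−1) = const with γ = 5/3.
T₂ = T₁ (V₁/V₂)^(γ−1) = 282 × (26.2/13.2)^0.667 = 282 × 1.579 = 445.4 K.
W_by = nCᵥ(T₁ − T₂) = (0.937)(12.47)(282 − 445.4) = -1909 J.
Work on gas = −W_by = 1909 J.

W ≈ 1910 J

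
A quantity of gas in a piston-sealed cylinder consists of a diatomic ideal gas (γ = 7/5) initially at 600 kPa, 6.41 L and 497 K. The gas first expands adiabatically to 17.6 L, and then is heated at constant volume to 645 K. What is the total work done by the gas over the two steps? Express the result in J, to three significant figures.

Step 1 (adiabatic): W = (P₁V₁ − P₂V₂)/(γ−1) = (3846 − 2568)/0.4 = 3196 J.
Step 2 (isochoric): W = 0 (constant volume).
W_total = 3196 + 0 = 3196 J.

W_total ≈ 3200 J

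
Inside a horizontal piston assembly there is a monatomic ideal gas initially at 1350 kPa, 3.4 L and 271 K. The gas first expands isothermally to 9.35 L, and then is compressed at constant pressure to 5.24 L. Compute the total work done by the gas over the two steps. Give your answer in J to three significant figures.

Step 1 (isothermal): W = P₁V₁ ln(V₂/V₁) = (4590) ln(9.35/3.4) = 4643 J.
After step 1: P = 490.9 kPa, V = 9.35 L, T = 271 K.
Step 2 (isobaric): W = PΔV = (490.9 kPa)(5.24 − 9.35 L) = -2018 J.
W_total = 4643 − 2018 = 2626 J.

W_total ≈ 2630 J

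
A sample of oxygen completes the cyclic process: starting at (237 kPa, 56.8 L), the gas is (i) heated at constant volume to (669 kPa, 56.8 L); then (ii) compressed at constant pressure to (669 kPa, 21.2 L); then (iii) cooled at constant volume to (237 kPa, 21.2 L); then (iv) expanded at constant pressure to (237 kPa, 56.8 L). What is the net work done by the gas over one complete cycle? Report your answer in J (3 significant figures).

W_net ≈ -15400 J

Constant-volume legs do no work.
W(ii) = (669)(21.2 − 56.8) = -23816 J; W(iv) = (237)(56.8 − 21.2) = 8437 J.
W_net = -23816 + 8437 = -15379 J (the counter-clockwise enclosed area).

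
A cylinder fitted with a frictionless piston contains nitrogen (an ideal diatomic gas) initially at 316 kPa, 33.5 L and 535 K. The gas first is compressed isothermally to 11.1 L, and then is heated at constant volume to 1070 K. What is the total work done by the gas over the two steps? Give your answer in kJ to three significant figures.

W_total ≈ -11.7 kJ

Step 1 (isothermal): W = P₁V₁ ln(V₂/V₁) = (10586) ln(11.1/33.5) = -11693 J.
Step 2 (isochoric): W = 0 (constant volume).
W_total = -11693 + 0 = -11693 J.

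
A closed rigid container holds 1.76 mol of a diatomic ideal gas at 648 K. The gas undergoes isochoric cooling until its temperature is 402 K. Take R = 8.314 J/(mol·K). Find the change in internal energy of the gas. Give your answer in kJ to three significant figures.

Constant volume ⇒ W = 0, so Q = ΔU = nCᵥΔT with Cᵥ = 5R/2 = 20.79 J/(mol·K).
ΔU = (1.76)(20.79)(402 − 648) = -8999 J.

ΔU ≈ -9.00 kJ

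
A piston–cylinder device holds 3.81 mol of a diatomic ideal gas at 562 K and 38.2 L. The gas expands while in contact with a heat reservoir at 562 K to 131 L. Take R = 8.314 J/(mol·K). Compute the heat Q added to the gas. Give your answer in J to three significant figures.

Q ≈ 21900 J

Isothermal ⇒ ΔU = 0, so Q = W = nRT ln(V₂/V₁).
Q = (3.81)(8.314)(562) ln(131/38.2) = 17802 × 1.232 = 21939 J.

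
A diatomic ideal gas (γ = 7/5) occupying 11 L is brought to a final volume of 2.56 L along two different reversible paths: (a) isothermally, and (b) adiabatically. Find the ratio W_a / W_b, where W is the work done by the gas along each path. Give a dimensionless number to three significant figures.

W_a / W_b ≈ 0.737

Path (a) isothermal: W = P₁V₁ ln(V₂/V₁) → W_a/(P₁V₁) = -1.458.
Path (b) adiabatic: W = P₁V₁(1 − (V₁/V₂)^(γ−1))/(γ−1) → W_b/(P₁V₁) = -1.979.
W_a / W_b = -1.458 / -1.979 = 0.7366.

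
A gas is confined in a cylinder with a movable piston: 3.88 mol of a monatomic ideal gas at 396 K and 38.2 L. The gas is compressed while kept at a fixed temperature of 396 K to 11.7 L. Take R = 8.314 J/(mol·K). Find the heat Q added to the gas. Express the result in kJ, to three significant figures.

Q ≈ -15.1 kJ

Isothermal ⇒ ΔU = 0, so Q = W = nRT ln(V₂/V₁).
Q = (3.88)(8.314)(396) ln(11.7/38.2) = 12774 × -1.183 = -15115 J.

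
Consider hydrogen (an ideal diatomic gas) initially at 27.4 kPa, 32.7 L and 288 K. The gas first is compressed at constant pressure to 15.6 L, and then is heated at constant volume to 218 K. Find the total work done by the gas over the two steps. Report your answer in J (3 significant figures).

W_total ≈ -469 J

Step 1 (isobaric): W = PΔV = (27.4 kPa)(15.6 − 32.7 L) = -468.5 J.
Step 2 (isochoric): W = 0 (constant volume).
W_total = -468.5 + 0 = -468.5 J.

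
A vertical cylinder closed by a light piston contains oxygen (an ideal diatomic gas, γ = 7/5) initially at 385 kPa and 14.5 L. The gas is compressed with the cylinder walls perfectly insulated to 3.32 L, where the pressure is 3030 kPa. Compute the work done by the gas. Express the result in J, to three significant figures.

W ≈ -11200 J

Adiabatic: W = (P₁V₁ − P₂V₂)/(γ − 1) with γ = 7/5.
P₁V₁ = 5582 J, P₂V₂ = 10060 J.
W = (5582 − 10060) / 0.4 = -11193 J.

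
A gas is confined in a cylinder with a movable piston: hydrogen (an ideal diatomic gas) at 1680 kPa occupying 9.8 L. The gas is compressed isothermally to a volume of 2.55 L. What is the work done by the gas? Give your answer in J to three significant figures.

Isothermal: W = nRT ln(V₂/V₁) = P₁V₁ ln(V₂/V₁).
P₁V₁ = (1680 kPa)(9.8 L) = 16464 J.
W = 16464 × ln(2.55/9.8) = 16464 × -1.346
W_by_gas = -22165 J.

W ≈ -22200 J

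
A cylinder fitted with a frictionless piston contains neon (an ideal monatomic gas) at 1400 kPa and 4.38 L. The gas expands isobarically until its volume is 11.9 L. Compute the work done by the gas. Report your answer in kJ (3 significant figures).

W ≈ 10.5 kJ

Isobaric: W = P ΔV.
W = (1400 kPa)(11.9 − 4.38 L) = (1400)(7.52) = 10528 J.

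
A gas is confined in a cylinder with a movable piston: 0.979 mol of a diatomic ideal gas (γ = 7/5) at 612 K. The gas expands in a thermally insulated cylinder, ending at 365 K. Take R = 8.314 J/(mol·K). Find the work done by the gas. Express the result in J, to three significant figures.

W ≈ 5030 J

Adiabatic ⇒ Q = 0, so W_by = −ΔU = nCᵥ(T₁ − T₂).
Cᵥ = 5R/2 = 20.79 J/(mol·K).
W = (0.979)(20.79)(612 − 365) = 5026 J.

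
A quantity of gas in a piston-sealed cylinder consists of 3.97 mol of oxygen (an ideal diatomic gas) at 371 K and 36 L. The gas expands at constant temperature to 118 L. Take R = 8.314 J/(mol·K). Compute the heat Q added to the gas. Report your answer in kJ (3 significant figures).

Q ≈ 14.5 kJ

Isothermal ⇒ ΔU = 0, so Q = W = nRT ln(V₂/V₁).
Q = (3.97)(8.314)(371) ln(118/36) = 12245 × 1.187 = 14537 J.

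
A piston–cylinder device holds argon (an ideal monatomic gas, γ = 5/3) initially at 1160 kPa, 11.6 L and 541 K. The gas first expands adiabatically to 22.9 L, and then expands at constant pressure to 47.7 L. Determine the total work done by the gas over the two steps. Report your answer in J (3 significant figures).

W_total ≈ 16600 J

Step 1 (adiabatic): W = (P₁V₁ − P₂V₂)/(γ−1) = (13456 − 8551)/0.667 = 7358 J.
After step 1: P = 373.4 kPa, V = 22.9 L, T = 343.8 K.
Step 2 (isobaric): W = PΔV = (373.4 kPa)(47.7 − 22.9 L) = 9260 J.
W_total = 7358 + 9260 = 16618 J.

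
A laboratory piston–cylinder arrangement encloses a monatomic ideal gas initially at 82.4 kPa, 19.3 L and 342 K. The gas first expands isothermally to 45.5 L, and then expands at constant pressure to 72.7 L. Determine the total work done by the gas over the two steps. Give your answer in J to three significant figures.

Step 1 (isothermal): W = P₁V₁ ln(V₂/V₁) = (1590) ln(45.5/19.3) = 1364 J.
After step 1: P = 34.95 kPa, V = 45.5 L, T = 342 K.
Step 2 (isobaric): W = PΔV = (34.95 kPa)(72.7 − 45.5 L) = 950.7 J.
W_total = 1364 + 950.7 = 2315 J.

W_total ≈ 2310 J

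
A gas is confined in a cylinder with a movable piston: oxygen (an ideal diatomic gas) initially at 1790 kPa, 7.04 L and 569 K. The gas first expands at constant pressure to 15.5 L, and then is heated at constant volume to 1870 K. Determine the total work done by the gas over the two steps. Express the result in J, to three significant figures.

Step 1 (isobaric): W = PΔV = (1790 kPa)(15.5 − 7.04 L) = 15143 J.
Step 2 (isochoric): W = 0 (constant volume).
W_total = 15143 + 0 = 15143 J.

W_total ≈ 15100 J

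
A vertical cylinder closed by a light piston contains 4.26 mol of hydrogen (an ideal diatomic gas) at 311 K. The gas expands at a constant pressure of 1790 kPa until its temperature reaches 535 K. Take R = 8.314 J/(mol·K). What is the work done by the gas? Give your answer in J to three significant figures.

Isobaric: W = P ΔV = nR ΔT.
W = (4.26)(8.314)(535 − 311) = 7934 J.

W ≈ 7930 J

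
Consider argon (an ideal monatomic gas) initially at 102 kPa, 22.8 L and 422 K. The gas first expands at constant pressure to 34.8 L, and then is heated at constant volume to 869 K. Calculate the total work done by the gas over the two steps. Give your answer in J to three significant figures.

Step 1 (isobaric): W = PΔV = (102 kPa)(34.8 − 22.8 L) = 1224 J.
Step 2 (isochoric): W = 0 (constant volume).
W_total = 1224 + 0 = 1224 J.

W_total ≈ 1220 J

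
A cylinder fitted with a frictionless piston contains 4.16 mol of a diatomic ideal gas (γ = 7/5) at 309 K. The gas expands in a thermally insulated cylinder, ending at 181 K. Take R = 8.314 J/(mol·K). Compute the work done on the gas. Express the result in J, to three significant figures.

W ≈ -11100 J

Adiabatic ⇒ Q = 0, so W_by = −ΔU = nCᵥ(T₁ − T₂).
Cᵥ = 5R/2 = 20.79 J/(mol·K).
W = (4.16)(20.79)(309 − 181) = 11068 J.
Work on gas = −W_by = -11068 J.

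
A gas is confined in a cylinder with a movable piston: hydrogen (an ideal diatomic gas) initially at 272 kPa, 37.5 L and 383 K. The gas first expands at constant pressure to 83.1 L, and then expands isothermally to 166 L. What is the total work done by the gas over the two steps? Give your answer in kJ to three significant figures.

Step 1 (isobaric): W = PΔV = (272 kPa)(83.1 − 37.5 L) = 12403 J.
After step 1: P = 272 kPa, V = 83.1 L, T = 848.7 K.
Step 2 (isothermal): W = P₁V₁ ln(V₂/V₁) = (22603) ln(166/83.1) = 15640 J.
W_total = 12403 + 15640 = 28043 J.

W_total ≈ 28.0 kJ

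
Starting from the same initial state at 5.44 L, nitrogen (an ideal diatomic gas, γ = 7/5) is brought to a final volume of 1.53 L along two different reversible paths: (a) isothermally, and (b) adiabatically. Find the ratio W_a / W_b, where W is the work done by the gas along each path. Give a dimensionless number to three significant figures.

W_a / W_b ≈ 0.768

Path (a) isothermal: W = P₁V₁ ln(V₂/V₁) → W_a/(P₁V₁) = -1.269.
Path (b) adiabatic: W = P₁V₁(1 − (V₁/V₂)^(γ−1))/(γ−1) → W_b/(P₁V₁) = -1.652.
W_a / W_b = -1.269 / -1.652 = 0.7677.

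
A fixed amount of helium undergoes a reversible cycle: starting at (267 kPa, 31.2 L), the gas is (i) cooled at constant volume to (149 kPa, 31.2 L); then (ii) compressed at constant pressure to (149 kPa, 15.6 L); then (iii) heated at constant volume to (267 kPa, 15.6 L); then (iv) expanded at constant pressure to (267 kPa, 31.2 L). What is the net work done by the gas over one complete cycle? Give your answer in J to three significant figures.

W_net ≈ 1840 J

Constant-volume legs do no work.
W(ii) = (149)(15.6 − 31.2) = -2324 J; W(iv) = (267)(31.2 − 15.6) = 4165 J.
W_net = -2324 + 4165 = 1841 J (the clockwise enclosed area).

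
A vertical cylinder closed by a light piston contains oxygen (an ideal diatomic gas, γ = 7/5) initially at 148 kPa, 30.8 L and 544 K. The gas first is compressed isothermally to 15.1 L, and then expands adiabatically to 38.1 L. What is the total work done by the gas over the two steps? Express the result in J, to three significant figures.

Step 1 (isothermal): W = P₁V₁ ln(V₂/V₁) = (4558) ln(15.1/30.8) = -3249 J.
After step 1: P = 301.9 kPa, V = 15.1 L, T = 544 K.
Step 2 (adiabatic): W = (P₁V₁ − P₂V₂)/(γ−1) = (4558 − 3148)/0.4 = 3526 J.
W_total = -3249 + 3526 = 276.7 J.

W_total ≈ 277 J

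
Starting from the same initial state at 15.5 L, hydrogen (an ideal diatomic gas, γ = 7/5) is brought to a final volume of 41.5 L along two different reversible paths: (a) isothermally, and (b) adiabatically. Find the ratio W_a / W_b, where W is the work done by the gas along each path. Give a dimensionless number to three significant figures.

Path (a) isothermal: W = P₁V₁ ln(V₂/V₁) → W_a/(P₁V₁) = 0.9849.
Path (b) adiabatic: W = P₁V₁(1 − (V₁/V₂)^(γ−1))/(γ−1) → W_b/(P₁V₁) = 0.814.
W_a / W_b = 0.9849 / 0.814 = 1.21.

W_a / W_b ≈ 1.21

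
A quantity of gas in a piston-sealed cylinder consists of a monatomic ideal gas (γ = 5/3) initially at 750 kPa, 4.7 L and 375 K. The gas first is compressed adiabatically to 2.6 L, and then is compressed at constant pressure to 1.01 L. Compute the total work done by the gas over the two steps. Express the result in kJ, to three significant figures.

Step 1 (adiabatic): W = (P₁V₁ − P₂V₂)/(γ−1) = (3525 − 5231)/0.667 = -2559 J.
After step 1: P = 2012 kPa, V = 2.6 L, T = 556.5 K.
Step 2 (isobaric): W = PΔV = (2012 kPa)(1.01 − 2.6 L) = -3199 J.
W_total = -2559 − 3199 = -5758 J.

W_total ≈ -5.76 kJ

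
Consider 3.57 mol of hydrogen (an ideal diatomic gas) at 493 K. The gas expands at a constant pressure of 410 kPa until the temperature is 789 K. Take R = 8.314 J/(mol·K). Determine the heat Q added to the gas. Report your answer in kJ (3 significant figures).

Isobaric: W = nRΔT = (3.57)(8.314)(296) = 8786 J.
ΔU = nCᵥΔT with Cᵥ = 5R/2: ΔU = (3.57)(20.79)(296) = 21964 J.
Q = ΔU + W = 21964 + 8786 = 30749 J.

Q ≈ 30.7 kJ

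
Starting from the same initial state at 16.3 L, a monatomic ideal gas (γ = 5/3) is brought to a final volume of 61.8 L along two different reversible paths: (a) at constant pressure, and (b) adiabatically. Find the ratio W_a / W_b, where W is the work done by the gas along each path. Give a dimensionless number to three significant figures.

Path (a) isobaric: W = P₁(V₂ − V₁) → W_a/(P₁V₁) = 2.791.
Path (b) adiabatic: W = P₁V₁(1 − (V₁/V₂)^(γ−1))/(γ−1) → W_b/(P₁V₁) = 0.8831.
W_a / W_b = 2.791 / 0.8831 = 3.161.

W_a / W_b ≈ 3.16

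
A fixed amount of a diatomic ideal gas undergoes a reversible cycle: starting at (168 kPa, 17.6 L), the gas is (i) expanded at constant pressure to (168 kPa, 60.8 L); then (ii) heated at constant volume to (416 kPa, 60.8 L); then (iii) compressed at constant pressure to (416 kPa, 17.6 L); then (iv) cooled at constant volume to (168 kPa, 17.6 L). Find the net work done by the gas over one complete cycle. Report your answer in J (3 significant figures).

Constant-volume legs do no work.
W(i) = (168)(60.8 − 17.6) = 7258 J; W(iii) = (416)(17.6 − 60.8) = -17971 J.
W_net = 7258 − 17971 = -10714 J (the counter-clockwise enclosed area).

W_net ≈ -10700 J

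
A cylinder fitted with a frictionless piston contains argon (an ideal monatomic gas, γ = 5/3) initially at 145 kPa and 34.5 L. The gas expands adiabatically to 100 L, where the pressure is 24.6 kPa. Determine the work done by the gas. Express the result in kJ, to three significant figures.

Adiabatic: W = (P₁V₁ − P₂V₂)/(γ − 1) with γ = 5/3.
P₁V₁ = 5002 J, P₂V₂ = 2460 J.
W = (5002 − 2460) / 0.6667 = 3814 J.

W ≈ 3.81 kJ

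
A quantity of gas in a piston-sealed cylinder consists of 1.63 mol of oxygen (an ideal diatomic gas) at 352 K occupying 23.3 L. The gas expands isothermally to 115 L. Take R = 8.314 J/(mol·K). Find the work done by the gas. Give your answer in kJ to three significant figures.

Isothermal: W = nRT ln(V₂/V₁).
W = (1.63)(8.314)(352) × ln(115/23.3)
  = 4770 × 1.596
W_by_gas = 7616 J.

W ≈ 7.62 kJ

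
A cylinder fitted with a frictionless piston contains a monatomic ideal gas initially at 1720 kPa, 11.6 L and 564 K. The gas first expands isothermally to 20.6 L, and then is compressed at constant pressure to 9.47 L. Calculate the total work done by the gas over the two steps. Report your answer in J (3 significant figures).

W_total ≈ 678 J

Step 1 (isothermal): W = P₁V₁ ln(V₂/V₁) = (19952) ln(20.6/11.6) = 11458 J.
After step 1: P = 968.5 kPa, V = 20.6 L, T = 564 K.
Step 2 (isobaric): W = PΔV = (968.5 kPa)(9.47 − 20.6 L) = -10780 J.
W_total = 11458 − 10780 = 678.3 J.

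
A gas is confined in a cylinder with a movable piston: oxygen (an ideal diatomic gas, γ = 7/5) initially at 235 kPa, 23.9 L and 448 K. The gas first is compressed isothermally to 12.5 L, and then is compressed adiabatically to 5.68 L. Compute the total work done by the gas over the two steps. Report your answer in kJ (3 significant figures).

Step 1 (isothermal): W = P₁V₁ ln(V₂/V₁) = (5616) ln(12.5/23.9) = -3640 J.
After step 1: P = 449.3 kPa, V = 12.5 L, T = 448 K.
Step 2 (adiabatic): W = (P₁V₁ − P₂V₂)/(γ−1) = (5616 − 7700)/0.4 = -5209 J.
W_total = -3640 − 5209 = -8849 J.

W_total ≈ -8.85 kJ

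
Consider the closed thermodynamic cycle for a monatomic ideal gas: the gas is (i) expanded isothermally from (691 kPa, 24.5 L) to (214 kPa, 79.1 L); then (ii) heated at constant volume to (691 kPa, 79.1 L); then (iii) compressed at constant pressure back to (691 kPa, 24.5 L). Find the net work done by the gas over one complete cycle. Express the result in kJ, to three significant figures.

W_net ≈ -17.9 kJ

Leg (i): W = PᵢVᵢ ln(V_f/Vᵢ) = (16930) ln(79.1/24.5) = 19842 J.
Leg (ii): W = 0.
Leg (iii): W = PΔV = (691)(24.5 − 79.1) = -37729 J.
W_net = 19842 − 37729 = -17887 J.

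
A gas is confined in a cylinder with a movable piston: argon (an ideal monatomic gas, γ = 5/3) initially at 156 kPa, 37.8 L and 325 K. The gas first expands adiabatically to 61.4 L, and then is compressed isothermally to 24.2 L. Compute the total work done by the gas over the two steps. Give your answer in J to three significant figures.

W_total ≈ -1530 J

Step 1 (adiabatic): W = (P₁V₁ − P₂V₂)/(γ−1) = (5897 − 4267)/0.667 = 2444 J.
After step 1: P = 69.5 kPa, V = 61.4 L, T = 235.2 K.
Step 2 (isothermal): W = P₁V₁ ln(V₂/V₁) = (4267) ln(24.2/61.4) = -3973 J.
W_total = 2444 − 3973 = -1529 J.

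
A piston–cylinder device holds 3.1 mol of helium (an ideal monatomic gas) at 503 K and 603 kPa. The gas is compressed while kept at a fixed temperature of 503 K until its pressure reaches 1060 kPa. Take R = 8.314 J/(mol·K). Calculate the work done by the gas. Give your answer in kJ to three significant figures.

W ≈ -7.31 kJ

Isothermal process: W = nRT ln(V₂/V₁) = nRT ln(P₁/P₂).
W = (3.1)(8.314)(503) × ln(603/1060)
  = 12964 × ln(0.5689) = 12964 × -0.5641
W_by_gas = -7313 J.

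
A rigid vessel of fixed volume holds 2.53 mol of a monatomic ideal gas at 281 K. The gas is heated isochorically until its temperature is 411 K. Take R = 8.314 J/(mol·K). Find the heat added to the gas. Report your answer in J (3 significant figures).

Q ≈ 4100 J

Constant volume ⇒ W = 0, so Q = ΔU = nCᵥΔT with Cᵥ = 3R/2 = 12.47 J/(mol·K).
ΔU = (2.53)(12.47)(411 − 281) = 4102 J.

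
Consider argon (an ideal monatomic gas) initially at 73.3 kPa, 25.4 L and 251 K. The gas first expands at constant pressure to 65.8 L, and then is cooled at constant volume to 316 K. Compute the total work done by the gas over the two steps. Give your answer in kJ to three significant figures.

W_total ≈ 2.96 kJ

Step 1 (isobaric): W = PΔV = (73.3 kPa)(65.8 − 25.4 L) = 2961 J.
Step 2 (isochoric): W = 0 (constant volume).
W_total = 2961 + 0 = 2961 J.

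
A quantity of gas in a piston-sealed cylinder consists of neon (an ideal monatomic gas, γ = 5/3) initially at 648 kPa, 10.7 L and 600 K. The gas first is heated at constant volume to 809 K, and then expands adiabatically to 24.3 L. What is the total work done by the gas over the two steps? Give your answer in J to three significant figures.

W_total ≈ 5910 J

Step 1 (isochoric): W = 0 (constant volume).
After step 1: P = 873.7 kPa (V unchanged).
Step 2 (adiabatic): W = (P₁V₁ − P₂V₂)/(γ−1) = (9349 − 5411)/0.667 = 5907 J.
W_total = 0 + 5907 = 5907 J.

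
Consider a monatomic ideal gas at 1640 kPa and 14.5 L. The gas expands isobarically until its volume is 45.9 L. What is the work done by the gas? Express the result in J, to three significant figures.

W ≈ 51500 J

Isobaric: W = P ΔV.
W = (1640 kPa)(45.9 − 14.5 L) = (1640)(31.4) = 51496 J.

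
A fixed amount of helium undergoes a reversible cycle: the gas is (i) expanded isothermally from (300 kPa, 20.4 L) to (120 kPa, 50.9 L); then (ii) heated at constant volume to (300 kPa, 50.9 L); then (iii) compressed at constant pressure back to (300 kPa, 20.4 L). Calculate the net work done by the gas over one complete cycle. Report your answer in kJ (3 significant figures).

W_net ≈ -3.55 kJ

Leg (i): W = PᵢVᵢ ln(V_f/Vᵢ) = (6120) ln(50.9/20.4) = 5596 J.
Leg (ii): W = 0.
Leg (iii): W = PΔV = (300)(20.4 − 50.9) = -9150 J.
W_net = 5596 − 9150 = -3554 J.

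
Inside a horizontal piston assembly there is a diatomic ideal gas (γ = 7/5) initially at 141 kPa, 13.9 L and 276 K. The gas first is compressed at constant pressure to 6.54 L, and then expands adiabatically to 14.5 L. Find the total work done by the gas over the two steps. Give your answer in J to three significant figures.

Step 1 (isobaric): W = PΔV = (141 kPa)(6.54 − 13.9 L) = -1038 J.
After step 1: P = 141 kPa, V = 6.54 L, T = 129.9 K.
Step 2 (adiabatic): W = (P₁V₁ − P₂V₂)/(γ−1) = (922.1 − 670.6)/0.4 = 628.8 J.
W_total = -1038 + 628.8 = -409 J.

W_total ≈ -409 J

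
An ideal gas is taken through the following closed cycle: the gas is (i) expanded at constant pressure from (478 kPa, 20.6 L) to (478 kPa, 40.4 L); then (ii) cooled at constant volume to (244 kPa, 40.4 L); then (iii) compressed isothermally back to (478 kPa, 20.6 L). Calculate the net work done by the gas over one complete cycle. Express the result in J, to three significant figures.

Leg (i): W = PΔV = (478)(40.4 − 20.6) = 9464 J.
Leg (ii): W = 0.
Leg (iii): W = PᵢVᵢ ln(V_f/Vᵢ) = (9858) ln(20.6/40.4) = -6639 J.
W_net = 9464 − 6639 = 2825 J.

W_net ≈ 2820 J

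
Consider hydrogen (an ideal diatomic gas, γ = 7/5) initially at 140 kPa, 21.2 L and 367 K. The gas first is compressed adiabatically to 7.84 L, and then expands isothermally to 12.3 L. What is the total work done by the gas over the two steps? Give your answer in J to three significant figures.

Step 1 (adiabatic): W = (P₁V₁ − P₂V₂)/(γ−1) = (2968 − 4418)/0.4 = -3626 J.
After step 1: P = 563.6 kPa, V = 7.84 L, T = 546.4 K.
Step 2 (isothermal): W = P₁V₁ ln(V₂/V₁) = (4418) ln(12.3/7.84) = 1990 J.
W_total = -3626 + 1990 = -1636 J.

W_total ≈ -1640 J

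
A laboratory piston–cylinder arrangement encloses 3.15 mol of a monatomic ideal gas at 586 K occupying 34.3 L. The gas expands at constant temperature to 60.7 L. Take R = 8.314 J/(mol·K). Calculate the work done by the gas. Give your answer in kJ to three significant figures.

Isothermal: W = nRT ln(V₂/V₁).
W = (3.15)(8.314)(586) × ln(60.7/34.3)
  = 15347 × 0.5708
W_by_gas = 8760 J.

W ≈ 8.76 kJ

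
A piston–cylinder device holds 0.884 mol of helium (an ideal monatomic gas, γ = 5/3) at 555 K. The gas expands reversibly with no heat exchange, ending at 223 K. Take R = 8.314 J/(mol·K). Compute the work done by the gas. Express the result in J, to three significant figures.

Adiabatic ⇒ Q = 0, so W_by = −ΔU = nCᵥ(T₁ − T₂).
Cᵥ = 3R/2 = 12.47 J/(mol·K).
W = (0.884)(12.47)(555 − 223) = 3660 J.

W ≈ 3660 J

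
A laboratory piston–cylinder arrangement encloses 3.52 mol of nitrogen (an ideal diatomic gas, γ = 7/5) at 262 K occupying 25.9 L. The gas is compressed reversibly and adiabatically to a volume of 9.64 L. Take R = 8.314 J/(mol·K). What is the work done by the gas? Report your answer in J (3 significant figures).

Adiabatic: TV^(γ−1) = const with γ = 7/5.
T₂ = T₁ (V₁/V₂)^(γ−1) = 262 × (25.9/9.64)^0.4 = 262 × 1.485 = 389 K.
W_by = nCᵥ(T₁ − T₂) = (3.52)(20.79)(262 − 389) = -9294 J.

W ≈ -9290 J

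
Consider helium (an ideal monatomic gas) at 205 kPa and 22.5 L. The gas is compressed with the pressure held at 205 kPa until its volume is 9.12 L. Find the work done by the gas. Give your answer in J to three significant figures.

Isobaric: W = P ΔV.
W = (205 kPa)(9.12 − 22.5 L) = (205)(-13.38) = -2743 J.

W ≈ -2740 J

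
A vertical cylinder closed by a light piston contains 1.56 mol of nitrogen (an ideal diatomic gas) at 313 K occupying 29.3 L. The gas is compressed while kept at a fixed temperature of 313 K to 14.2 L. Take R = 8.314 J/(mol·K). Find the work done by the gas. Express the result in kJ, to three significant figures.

W ≈ -2.94 kJ

Isothermal: W = nRT ln(V₂/V₁).
W = (1.56)(8.314)(313) × ln(14.2/29.3)
  = 4060 × -0.7243
W_by_gas = -2941 J.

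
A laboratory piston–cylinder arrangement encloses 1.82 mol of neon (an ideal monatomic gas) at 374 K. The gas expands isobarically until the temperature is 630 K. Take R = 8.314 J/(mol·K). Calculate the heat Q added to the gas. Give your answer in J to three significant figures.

Isobaric: W = nRΔT = (1.82)(8.314)(256) = 3874 J.
ΔU = nCᵥΔT with Cᵥ = 3R/2: ΔU = (1.82)(12.47)(256) = 5810 J.
Q = ΔU + W = 5810 + 3874 = 9684 J.

Q ≈ 9680 J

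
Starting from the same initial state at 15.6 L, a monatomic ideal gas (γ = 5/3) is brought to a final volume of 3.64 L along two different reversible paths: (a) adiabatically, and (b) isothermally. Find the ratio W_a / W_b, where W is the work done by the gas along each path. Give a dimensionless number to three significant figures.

Path (a) adiabatic: W = P₁V₁(1 − (V₁/V₂)^(γ−1))/(γ−1) → W_a/(P₁V₁) = -2.458.
Path (b) isothermal: W = P₁V₁ ln(V₂/V₁) → W_b/(P₁V₁) = -1.455.
W_a / W_b = -2.458 / -1.455 = 1.689.

W_a / W_b ≈ 1.69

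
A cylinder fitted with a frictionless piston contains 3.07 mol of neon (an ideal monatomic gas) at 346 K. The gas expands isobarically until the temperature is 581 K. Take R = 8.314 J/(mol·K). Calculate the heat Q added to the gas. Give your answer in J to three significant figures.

Isobaric: W = nRΔT = (3.07)(8.314)(235) = 5998 J.
ΔU = nCᵥΔT with Cᵥ = 3R/2: ΔU = (3.07)(12.47)(235) = 8997 J.
Q = ΔU + W = 8997 + 5998 = 14995 J.

Q ≈ 15000 J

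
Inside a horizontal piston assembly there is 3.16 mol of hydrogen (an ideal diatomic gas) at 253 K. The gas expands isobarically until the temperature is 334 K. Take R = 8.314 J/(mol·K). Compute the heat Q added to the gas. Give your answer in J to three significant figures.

Isobaric: W = nRΔT = (3.16)(8.314)(81) = 2128 J.
ΔU = nCᵥΔT with Cᵥ = 5R/2: ΔU = (3.16)(20.79)(81) = 5320 J.
Q = ΔU + W = 5320 + 2128 = 7448 J.

Q ≈ 7450 J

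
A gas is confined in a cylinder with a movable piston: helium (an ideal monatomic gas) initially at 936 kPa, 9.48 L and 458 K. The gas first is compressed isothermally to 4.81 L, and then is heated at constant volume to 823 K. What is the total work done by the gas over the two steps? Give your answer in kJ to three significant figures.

W_total ≈ -6.02 kJ

Step 1 (isothermal): W = P₁V₁ ln(V₂/V₁) = (8873) ln(4.81/9.48) = -6020 J.
Step 2 (isochoric): W = 0 (constant volume).
W_total = -6020 + 0 = -6020 J.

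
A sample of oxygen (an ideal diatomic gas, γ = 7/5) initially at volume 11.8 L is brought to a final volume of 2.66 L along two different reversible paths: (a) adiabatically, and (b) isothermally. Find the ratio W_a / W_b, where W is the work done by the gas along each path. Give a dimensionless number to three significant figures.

Path (a) adiabatic: W = P₁V₁(1 − (V₁/V₂)^(γ−1))/(γ−1) → W_a/(P₁V₁) = -2.037.
Path (b) isothermal: W = P₁V₁ ln(V₂/V₁) → W_b/(P₁V₁) = -1.49.
W_a / W_b = -2.037 / -1.49 = 1.367.

W_a / W_b ≈ 1.37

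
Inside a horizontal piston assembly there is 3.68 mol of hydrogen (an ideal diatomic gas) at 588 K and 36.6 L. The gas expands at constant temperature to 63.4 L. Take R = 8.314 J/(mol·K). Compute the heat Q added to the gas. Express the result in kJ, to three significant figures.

Isothermal ⇒ ΔU = 0, so Q = W = nRT ln(V₂/V₁).
Q = (3.68)(8.314)(588) ln(63.4/36.6) = 17990 × 0.5494 = 9884 J.

Q ≈ 9.88 kJ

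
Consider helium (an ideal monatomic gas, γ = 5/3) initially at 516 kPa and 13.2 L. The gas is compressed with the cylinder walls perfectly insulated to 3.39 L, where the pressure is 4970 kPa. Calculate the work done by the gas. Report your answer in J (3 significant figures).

W ≈ -15100 J

Adiabatic: W = (P₁V₁ − P₂V₂)/(γ − 1) with γ = 5/3.
P₁V₁ = 6811 J, P₂V₂ = 16848 J.
W = (6811 − 16848) / 0.6667 = -15056 J.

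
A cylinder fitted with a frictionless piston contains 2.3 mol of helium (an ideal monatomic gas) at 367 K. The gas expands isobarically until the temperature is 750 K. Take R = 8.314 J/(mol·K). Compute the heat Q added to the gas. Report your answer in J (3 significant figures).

Isobaric: W = nRΔT = (2.3)(8.314)(383) = 7324 J.
ΔU = nCᵥΔT with Cᵥ = 3R/2: ΔU = (2.3)(12.47)(383) = 10986 J.
Q = ΔU + W = 10986 + 7324 = 18310 J.

Q ≈ 18300 J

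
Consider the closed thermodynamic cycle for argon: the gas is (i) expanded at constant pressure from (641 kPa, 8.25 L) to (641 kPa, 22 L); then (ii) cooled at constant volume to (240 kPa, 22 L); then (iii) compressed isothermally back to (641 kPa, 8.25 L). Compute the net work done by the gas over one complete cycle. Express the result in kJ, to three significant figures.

Leg (i): W = PΔV = (641)(22 − 8.25) = 8814 J.
Leg (ii): W = 0.
Leg (iii): W = PᵢVᵢ ln(V_f/Vᵢ) = (5280) ln(8.25/22) = -5179 J.
W_net = 8814 − 5179 = 3635 J.

W_net ≈ 3.63 kJ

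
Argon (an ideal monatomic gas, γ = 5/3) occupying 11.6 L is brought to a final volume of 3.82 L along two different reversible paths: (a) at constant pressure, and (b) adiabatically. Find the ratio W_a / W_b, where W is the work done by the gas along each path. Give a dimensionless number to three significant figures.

W_a / W_b ≈ 0.408

Path (a) isobaric: W = P₁(V₂ − V₁) → W_a/(P₁V₁) = -0.6707.
Path (b) adiabatic: W = P₁V₁(1 − (V₁/V₂)^(γ−1))/(γ−1) → W_b/(P₁V₁) = -1.645.
W_a / W_b = -0.6707 / -1.645 = 0.4076.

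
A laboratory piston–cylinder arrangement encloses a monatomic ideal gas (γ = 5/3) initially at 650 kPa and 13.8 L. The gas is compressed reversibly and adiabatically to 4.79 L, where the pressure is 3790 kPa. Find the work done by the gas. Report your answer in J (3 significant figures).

Adiabatic: W = (P₁V₁ − P₂V₂)/(γ − 1) with γ = 5/3.
P₁V₁ = 8970 J, P₂V₂ = 18154 J.
W = (8970 − 18154) / 0.6667 = -13776 J.

W ≈ -13800 J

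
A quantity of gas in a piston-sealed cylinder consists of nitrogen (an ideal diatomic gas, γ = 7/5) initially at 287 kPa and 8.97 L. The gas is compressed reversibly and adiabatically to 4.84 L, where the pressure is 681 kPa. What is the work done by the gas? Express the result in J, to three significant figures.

Adiabatic: W = (P₁V₁ − P₂V₂)/(γ − 1) with γ = 7/5.
P₁V₁ = 2574 J, P₂V₂ = 3296 J.
W = (2574 − 3296) / 0.4 = -1804 J.

W ≈ -1800 J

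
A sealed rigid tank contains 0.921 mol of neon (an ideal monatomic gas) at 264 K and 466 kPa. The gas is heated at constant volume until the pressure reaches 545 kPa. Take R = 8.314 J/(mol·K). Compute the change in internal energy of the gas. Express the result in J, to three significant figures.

ΔU ≈ 514 J

Constant volume ⇒ W = 0, so Q = ΔU = nCᵥΔT with Cᵥ = 3R/2 = 12.47 J/(mol·K).
At constant V, T₂/T₁ = P₂/P₁ ⇒ ΔT = T₁(P₂/P₁ − 1) = 264·(545/466 − 1) = 44.76 K.
ΔU = (0.921)(12.47)(44.76) = 514.1 J.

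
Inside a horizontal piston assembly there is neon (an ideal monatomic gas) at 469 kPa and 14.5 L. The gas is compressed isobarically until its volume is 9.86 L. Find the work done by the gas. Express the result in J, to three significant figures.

W ≈ -2180 J

Isobaric: W = P ΔV.
W = (469 kPa)(9.86 − 14.5 L) = (469)(-4.64) = -2176 J.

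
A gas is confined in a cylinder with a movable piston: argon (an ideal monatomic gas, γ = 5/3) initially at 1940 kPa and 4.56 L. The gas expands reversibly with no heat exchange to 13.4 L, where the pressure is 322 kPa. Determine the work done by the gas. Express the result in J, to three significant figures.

W ≈ 6800 J

Adiabatic: W = (P₁V₁ − P₂V₂)/(γ − 1) with γ = 5/3.
P₁V₁ = 8846 J, P₂V₂ = 4315 J.
W = (8846 − 4315) / 0.6667 = 6797 J.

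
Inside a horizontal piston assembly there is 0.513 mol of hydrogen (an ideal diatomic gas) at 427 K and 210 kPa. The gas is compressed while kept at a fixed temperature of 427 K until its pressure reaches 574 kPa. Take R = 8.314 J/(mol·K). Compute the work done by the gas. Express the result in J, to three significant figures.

W ≈ -1830 J

Isothermal process: W = nRT ln(V₂/V₁) = nRT ln(P₁/P₂).
W = (0.513)(8.314)(427) × ln(210/574)
  = 1821 × ln(0.3659) = 1821 × -1.006
W_by_gas = -1831 J.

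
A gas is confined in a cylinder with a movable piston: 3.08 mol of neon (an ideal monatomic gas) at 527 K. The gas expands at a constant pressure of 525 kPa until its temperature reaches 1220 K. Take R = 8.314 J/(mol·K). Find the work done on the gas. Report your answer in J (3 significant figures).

W ≈ -17700 J

Isobaric: W = P ΔV = nR ΔT.
W = (3.08)(8.314)(1220 − 527) = 17746 J.
Work on gas = −W_by = -17746 J.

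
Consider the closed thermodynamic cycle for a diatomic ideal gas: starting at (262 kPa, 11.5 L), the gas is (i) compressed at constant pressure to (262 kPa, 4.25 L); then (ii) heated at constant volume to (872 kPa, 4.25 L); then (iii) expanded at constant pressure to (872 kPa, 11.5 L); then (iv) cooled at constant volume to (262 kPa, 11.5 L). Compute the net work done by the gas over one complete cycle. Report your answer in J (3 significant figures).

W_net ≈ 4420 J

Constant-volume legs do no work.
W(i) = (262)(4.25 − 11.5) = -1900 J; W(iii) = (872)(11.5 − 4.25) = 6322 J.
W_net = -1900 + 6322 = 4422 J (the clockwise enclosed area).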